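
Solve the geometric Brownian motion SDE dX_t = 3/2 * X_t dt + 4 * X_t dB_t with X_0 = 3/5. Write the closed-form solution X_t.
X_t = 3/5 * exp((-13/2) * t + (4) * B_t)

For GBM dX = mu X dt + sigma X dB with X_0 = x_0, apply Itô to Y = log X: dY = (mu - sigma^2/2) dt + sigma dB, so Y_t = log(x_0) + (mu - sigma^2/2) t + sigma B_t and hence X_t = x_0 * exp((mu - sigma^2/2) t + sigma B_t).
With mu = 3/2, sigma = 4, x_0 = 3/5, this gives:
  X_t = 3/5 * exp((-13/2) * t + (4) * B_t).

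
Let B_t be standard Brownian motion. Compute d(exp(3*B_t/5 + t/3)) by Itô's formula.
d(exp(3*B_t/5 + t/3)) = (77*exp(3*B_t/5 + t/3)/150) dt + (3*exp(3*B_t/5 + t/3)/5) dB_t

Itô's formula for f(t, x): d f(t, B_t) = (f_t + (1/2) f_xx) dt + f_x dB_t. Compute partials of f(t, x) = exp(t/3 + 3*x/5):
  f_t(t,x)  = exp(t/3 + 3*x/5)/3
  f_x(t,x)  = 3*exp(t/3 + 3*x/5)/5
  f_xx(t,x) = 9*exp(t/3 + 3*x/5)/25
Assemble drift = f_t + (1/2) f_xx = 77*exp(t/3 + 3*x/5)/150 and diffusion = f_x = 3*exp(t/3 + 3*x/5)/5. Substituting x = B_t:
  d(exp(3*B_t/5 + t/3)) = (77*exp(3*B_t/5 + t/3)/150) dt + (3*exp(3*B_t/5 + t/3)/5) dB_t.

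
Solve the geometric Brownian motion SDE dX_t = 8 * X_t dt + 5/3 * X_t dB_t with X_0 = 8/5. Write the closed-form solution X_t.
X_t = 8/5 * exp((119/18) * t + (5/3) * B_t)

For GBM dX = mu X dt + sigma X dB with X_0 = x_0, apply Itô to Y = log X: dY = (mu - sigma^2/2) dt + sigma dB, so Y_t = log(x_0) + (mu - sigma^2/2) t + sigma B_t and hence X_t = x_0 * exp((mu - sigma^2/2) t + sigma B_t).
With mu = 8, sigma = 5/3, x_0 = 8/5, this gives:
  X_t = 8/5 * exp((119/18) * t + (5/3) * B_t).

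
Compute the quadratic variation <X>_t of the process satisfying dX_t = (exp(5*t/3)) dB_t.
<X>_t = 3*exp(10*t/3)/10 - 3/10

For an Itô process dX_t = a(t) dt + b(t) dB_t, the quadratic variation is <X>_t = int_0^t b(s)^2 ds (the drift term does not contribute). Here b(s) = exp(5*s/3), so
  b(s)^2 = exp(10*s/3).
Integrating from 0 to t:
  <X>_t = int_0^t (exp(10*s/3)) ds = 3*exp(10*t/3)/10 - 3/10.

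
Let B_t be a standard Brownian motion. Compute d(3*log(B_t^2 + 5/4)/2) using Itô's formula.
d(3*log(B_t^2 + 5/4)/2) = (6*(5 - 4*B_t^2)/(4*B_t^2 + 5)^2) dt + (12*B_t/(4*B_t^2 + 5)) dB_t

Itô's formula for f(B_t) gives d f(B_t) = f'(B_t) dB_t + (1/2) f''(B_t) dt. Compute derivatives of f(x) = 3*log(x^2 + 5/4)/2:
  f'(x)  = 12*x/(4*x^2 + 5)
  f''(x) = 12*(5 - 4*x^2)/(4*x^2 + 5)^2
Substitute x = B_t and multiply the f'' term by 1/2:
  drift     = (1/2) * (12*(5 - 4*x^2)/(4*x^2 + 5)^2) evaluated at B_t = 6*(5 - 4*B_t^2)/(4*B_t^2 + 5)^2
  diffusion = (12*x/(4*x^2 + 5)) evaluated at B_t = 12*B_t/(4*B_t^2 + 5)
Therefore d(3*log(B_t^2 + 5/4)/2) = (6*(5 - 4*B_t^2)/(4*B_t^2 + 5)^2) dt + (12*B_t/(4*B_t^2 + 5)) dB_t.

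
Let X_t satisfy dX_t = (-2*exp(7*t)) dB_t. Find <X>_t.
<X>_t = 2*exp(14*t)/7 - 2/7

For an Itô process dX_t = a(t) dt + b(t) dB_t, the quadratic variation is <X>_t = int_0^t b(s)^2 ds (the drift term does not contribute). Here b(s) = -2*exp(7*s), so
  b(s)^2 = 4*exp(14*s).
Integrating from 0 to t:
  <X>_t = int_0^t (4*exp(14*s)) ds = 2*exp(14*t)/7 - 2/7.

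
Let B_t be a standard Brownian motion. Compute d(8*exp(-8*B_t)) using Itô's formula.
d(8*exp(-8*B_t)) = (256*exp(-8*B_t)) dt + (-64*exp(-8*B_t)) dB_t

Itô's formula for f(B_t) gives d f(B_t) = f'(B_t) dB_t + (1/2) f''(B_t) dt. Compute derivatives of f(x) = 8*exp(-8*x):
  f'(x)  = -64*exp(-8*x)
  f''(x) = 512*exp(-8*x)
Substitute x = B_t and multiply the f'' term by 1/2:
  drift     = (1/2) * (512*exp(-8*x)) evaluated at B_t = 256*exp(-8*B_t)
  diffusion = (-64*exp(-8*x)) evaluated at B_t = -64*exp(-8*B_t)
Therefore d(8*exp(-8*B_t)) = (256*exp(-8*B_t)) dt + (-64*exp(-8*B_t)) dB_t.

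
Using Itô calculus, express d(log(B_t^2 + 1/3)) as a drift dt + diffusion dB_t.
d(log(B_t^2 + 1/3)) = (3*(1 - 3*B_t^2)/(3*B_t^2 + 1)^2) dt + (6*B_t/(3*B_t^2 + 1)) dB_t

Itô's formula for f(B_t) gives d f(B_t) = f'(B_t) dB_t + (1/2) f''(B_t) dt. Compute derivatives of f(x) = log(x^2 + 1/3):
  f'(x)  = 6*x/(3*x^2 + 1)
  f''(x) = 6*(1 - 3*x^2)/(3*x^2 + 1)^2
Substitute x = B_t and multiply the f'' term by 1/2:
  drift     = (1/2) * (6*(1 - 3*x^2)/(3*x^2 + 1)^2) evaluated at B_t = 3*(1 - 3*B_t^2)/(3*B_t^2 + 1)^2
  diffusion = (6*x/(3*x^2 + 1)) evaluated at B_t = 6*B_t/(3*B_t^2 + 1)
Therefore d(log(B_t^2 + 1/3)) = (3*(1 - 3*B_t^2)/(3*B_t^2 + 1)^2) dt + (6*B_t/(3*B_t^2 + 1)) dB_t.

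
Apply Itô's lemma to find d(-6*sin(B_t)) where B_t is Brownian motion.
d(-6*sin(B_t)) = (3*sin(B_t)) dt + (-6*cos(B_t)) dB_t

Itô's formula for f(B_t) gives d f(B_t) = f'(B_t) dB_t + (1/2) f''(B_t) dt. Compute derivatives of f(x) = -6*sin(x):
  f'(x)  = -6*cos(x)
  f''(x) = 6*sin(x)
Substitute x = B_t and multiply the f'' term by 1/2:
  drift     = (1/2) * (6*sin(x)) evaluated at B_t = 3*sin(B_t)
  diffusion = (-6*cos(x)) evaluated at B_t = -6*cos(B_t)
Therefore d(-6*sin(B_t)) = (3*sin(B_t)) dt + (-6*cos(B_t)) dB_t.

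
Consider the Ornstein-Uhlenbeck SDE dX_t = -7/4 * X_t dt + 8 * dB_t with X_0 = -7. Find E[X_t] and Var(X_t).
E[X_t] = -7*exp(-7*t/4); Var(X_t) = 128/7 - 128*exp(-7*t/2)/7

The OU SDE dX = -theta X dt + sigma dB admits the integrating factor exp(theta t): d(exp(theta t) X_t) = sigma exp(theta t) dB_t. Integrating from 0 to t:
  X_t = x_0 * exp(-theta t) + sigma * int_0^t exp(-theta (t-s)) dB_s.
The Itô integral has mean 0 and (by the Itô isometry) variance sigma^2 * int_0^t exp(-2 theta (t - s)) ds = sigma^2 * (1 - exp(-2 theta t)) / (2 theta).
With theta = 7/4, sigma = 8, x_0 = -7:
  E[X_t] = -7 * exp(-7/4 t) = -7*exp(-7*t/4)
  Var(X_t) = (8)^2 * (1 - exp(-2*7/4 t)) / (2 * 7/4) = 128/7 - 128*exp(-7*t/2)/7.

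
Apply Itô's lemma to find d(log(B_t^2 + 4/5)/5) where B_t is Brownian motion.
d(log(B_t^2 + 4/5)/5) = ((4 - 5*B_t^2)/(5*B_t^2 + 4)^2) dt + (2*B_t/(5*B_t^2 + 4)) dB_t

Itô's formula for f(B_t) gives d f(B_t) = f'(B_t) dB_t + (1/2) f''(B_t) dt. Compute derivatives of f(x) = log(x^2 + 4/5)/5:
  f'(x)  = 2*x/(5*x^2 + 4)
  f''(x) = 2*(4 - 5*x^2)/(5*x^2 + 4)^2
Substitute x = B_t and multiply the f'' term by 1/2:
  drift     = (1/2) * (2*(4 - 5*x^2)/(5*x^2 + 4)^2) evaluated at B_t = (4 - 5*B_t^2)/(5*B_t^2 + 4)^2
  diffusion = (2*x/(5*x^2 + 4)) evaluated at B_t = 2*B_t/(5*B_t^2 + 4)
Therefore d(log(B_t^2 + 4/5)/5) = ((4 - 5*B_t^2)/(5*B_t^2 + 4)^2) dt + (2*B_t/(5*B_t^2 + 4)) dB_t.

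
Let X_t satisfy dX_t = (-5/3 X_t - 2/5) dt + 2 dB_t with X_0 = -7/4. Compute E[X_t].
E[X_t] = -6/25 - 151*exp(-5*t/3)/100

Taking expectations and using E[dB_t] = 0, the mean m(t) = E[X_t] satisfies the ODE m'(t) = a m(t) + b with m(0) = x_0. With a = -5/3, b = -2/5, x_0 = -7/4, the solution is
  m(t) = x_0 * exp(a t) + (b/a) * (exp(a t) - 1)
       = (-7/4) * exp((-5/3) t) + ((-2/5)/(-5/3)) * (exp((-5/3) t) - 1)
       = -6/25 - 151*exp(-5*t/3)/100.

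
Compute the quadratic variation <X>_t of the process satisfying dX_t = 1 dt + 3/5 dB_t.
<X>_t = 9*t/25

For an Itô process dX_t = a(t) dt + b(t) dB_t, the quadratic variation is <X>_t = int_0^t b(s)^2 ds (the drift term does not contribute). Here b(s) = 3/5, so
  b(s)^2 = 9/25.
Integrating from 0 to t:
  <X>_t = int_0^t (9/25) ds = 9*t/25.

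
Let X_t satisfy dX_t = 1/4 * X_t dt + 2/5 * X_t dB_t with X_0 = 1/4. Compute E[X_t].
E[X_t] = exp(t/4)/4

For GBM dX = mu X dt + sigma X dB with X_0 = x_0, apply Itô to Y = log X: dY = (mu - sigma^2/2) dt + sigma dB, so Y_t = log(x_0) + (mu - sigma^2/2) t + sigma B_t and hence X_t = x_0 * exp((mu - sigma^2/2) t + sigma B_t).
With mu = 1/4, sigma = 2/5, x_0 = 1/4, this gives:
  X_t = 1/4 * exp((17/100) * t + (2/5) * B_t).
Since sigma*B_t ~ Normal(0, sigma^2 t), E[exp(sigma*B_t)] = exp(sigma^2 t / 2); so E[X_t] = x_0 * exp((mu - sigma^2/2) t) * exp(sigma^2 t / 2) = x_0 * exp(mu t) = exp(t/4)/4.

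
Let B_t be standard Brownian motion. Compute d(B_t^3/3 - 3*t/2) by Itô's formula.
d(B_t^3/3 - 3*t/2) = (B_t - 3/2) dt + (B_t^2) dB_t

Itô's formula for f(t, x): d f(t, B_t) = (f_t + (1/2) f_xx) dt + f_x dB_t. Compute partials of f(t, x) = -3*t/2 + x^3/3:
  f_t(t,x)  = -3/2
  f_x(t,x)  = x^2
  f_xx(t,x) = 2*x
Assemble drift = f_t + (1/2) f_xx = x - 3/2 and diffusion = f_x = x^2. Substituting x = B_t:
  d(B_t^3/3 - 3*t/2) = (B_t - 3/2) dt + (B_t^2) dB_t.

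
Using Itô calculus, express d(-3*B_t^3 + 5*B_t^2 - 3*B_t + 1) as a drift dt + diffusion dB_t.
d(-3*B_t^3 + 5*B_t^2 - 3*B_t + 1) = (5 - 9*B_t) dt + (-9*B_t^2 + 10*B_t - 3) dB_t

Itô's formula for f(B_t) gives d f(B_t) = f'(B_t) dB_t + (1/2) f''(B_t) dt. Compute derivatives of f(x) = -3*x^3 + 5*x^2 - 3*x + 1:
  f'(x)  = -9*x^2 + 10*x - 3
  f''(x) = 10 - 18*x
Substitute x = B_t and multiply the f'' term by 1/2:
  drift     = (1/2) * (10 - 18*x) evaluated at B_t = 5 - 9*B_t
  diffusion = (-9*x^2 + 10*x - 3) evaluated at B_t = -9*B_t^2 + 10*B_t - 3
Therefore d(-3*B_t^3 + 5*B_t^2 - 3*B_t + 1) = (5 - 9*B_t) dt + (-9*B_t^2 + 10*B_t - 3) dB_t.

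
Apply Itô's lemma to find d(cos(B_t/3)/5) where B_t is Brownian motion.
d(cos(B_t/3)/5) = (-cos(B_t/3)/90) dt + (-sin(B_t/3)/15) dB_t

Itô's formula for f(B_t) gives d f(B_t) = f'(B_t) dB_t + (1/2) f''(B_t) dt. Compute derivatives of f(x) = cos(x/3)/5:
  f'(x)  = -sin(x/3)/15
  f''(x) = -cos(x/3)/45
Substitute x = B_t and multiply the f'' term by 1/2:
  drift     = (1/2) * (-cos(x/3)/45) evaluated at B_t = -cos(B_t/3)/90
  diffusion = (-sin(x/3)/15) evaluated at B_t = -sin(B_t/3)/15
Therefore d(cos(B_t/3)/5) = (-cos(B_t/3)/90) dt + (-sin(B_t/3)/15) dB_t.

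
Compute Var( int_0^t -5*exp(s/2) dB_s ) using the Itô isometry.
Var = 25*exp(t) - 25

The Itô integral of a deterministic integrand f(s) has mean 0 because each increment f(s) * (B_{s+ds} - B_s) has mean 0. By the Itô isometry:
  Var( int_0^t f(s) dB_s ) = E[ (int_0^t f(s) dB_s)^2 ] = int_0^t f(s)^2 ds.
Here f(s) = -5*exp(s/2), so f(s)^2 = 25*exp(s). Integrate:
  int_0^t (25*exp(s)) ds = 25*exp(t) - 25.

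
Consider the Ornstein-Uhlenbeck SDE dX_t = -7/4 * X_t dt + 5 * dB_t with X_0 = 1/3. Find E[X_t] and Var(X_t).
E[X_t] = exp(-7*t/4)/3; Var(X_t) = 50/7 - 50*exp(-7*t/2)/7

The OU SDE dX = -theta X dt + sigma dB admits the integrating factor exp(theta t): d(exp(theta t) X_t) = sigma exp(theta t) dB_t. Integrating from 0 to t:
  X_t = x_0 * exp(-theta t) + sigma * int_0^t exp(-theta (t-s)) dB_s.
The Itô integral has mean 0 and (by the Itô isometry) variance sigma^2 * int_0^t exp(-2 theta (t - s)) ds = sigma^2 * (1 - exp(-2 theta t)) / (2 theta).
With theta = 7/4, sigma = 5, x_0 = 1/3:
  E[X_t] = 1/3 * exp(-7/4 t) = exp(-7*t/4)/3
  Var(X_t) = (5)^2 * (1 - exp(-2*7/4 t)) / (2 * 7/4) = 50/7 - 50*exp(-7*t/2)/7.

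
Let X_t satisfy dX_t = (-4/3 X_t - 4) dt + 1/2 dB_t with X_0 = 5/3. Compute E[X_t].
E[X_t] = -3 + 14*exp(-4*t/3)/3

Taking expectations and using E[dB_t] = 0, the mean m(t) = E[X_t] satisfies the ODE m'(t) = a m(t) + b with m(0) = x_0. With a = -4/3, b = -4, x_0 = 5/3, the solution is
  m(t) = x_0 * exp(a t) + (b/a) * (exp(a t) - 1)
       = (5/3) * exp((-4/3) t) + ((-4)/(-4/3)) * (exp((-4/3) t) - 1)
       = -3 + 14*exp(-4*t/3)/3.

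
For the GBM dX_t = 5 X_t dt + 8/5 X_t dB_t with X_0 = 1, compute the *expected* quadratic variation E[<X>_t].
E[<X>_t] = 32*exp(314*t/25)/157 - 32/157

<X>_t = int_0^t ((8/5) * X_s)^2 ds. Taking expectation inside the integral: E[<X>_t] = (8/5)^2 * int_0^t E[X_s^2] ds. For GBM, E[X_s^2] = x_0^2 * exp((2 mu + sigma^2) s). Integrating:
  E[<X>_t] = (8/5)^2 * 1^2 * (exp((2*5 + (8/5)^2) t) - 1) / (2*5 + (8/5)^2)
           = (8/5)^2 * 1^2 * (exp((314/25) t) - 1) / (314/25) = 32*exp(314*t/25)/157 - 32/157.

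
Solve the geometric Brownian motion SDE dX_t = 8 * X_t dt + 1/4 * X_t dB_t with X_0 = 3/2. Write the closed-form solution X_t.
X_t = 3/2 * exp((255/32) * t + (1/4) * B_t)

For GBM dX = mu X dt + sigma X dB with X_0 = x_0, apply Itô to Y = log X: dY = (mu - sigma^2/2) dt + sigma dB, so Y_t = log(x_0) + (mu - sigma^2/2) t + sigma B_t and hence X_t = x_0 * exp((mu - sigma^2/2) t + sigma B_t).
With mu = 8, sigma = 1/4, x_0 = 3/2, this gives:
  X_t = 3/2 * exp((255/32) * t + (1/4) * B_t).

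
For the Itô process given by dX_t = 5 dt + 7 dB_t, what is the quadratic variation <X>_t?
<X>_t = 49*t

For an Itô process dX_t = a(t) dt + b(t) dB_t, the quadratic variation is <X>_t = int_0^t b(s)^2 ds (the drift term does not contribute). Here b(s) = 7, so
  b(s)^2 = 49.
Integrating from 0 to t:
  <X>_t = int_0^t (49) ds = 49*t.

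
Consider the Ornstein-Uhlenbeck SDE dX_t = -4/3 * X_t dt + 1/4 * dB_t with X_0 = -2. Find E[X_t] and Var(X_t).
E[X_t] = -2*exp(-4*t/3); Var(X_t) = 3/128 - 3*exp(-8*t/3)/128

The OU SDE dX = -theta X dt + sigma dB admits the integrating factor exp(theta t): d(exp(theta t) X_t) = sigma exp(theta t) dB_t. Integrating from 0 to t:
  X_t = x_0 * exp(-theta t) + sigma * int_0^t exp(-theta (t-s)) dB_s.
The Itô integral has mean 0 and (by the Itô isometry) variance sigma^2 * int_0^t exp(-2 theta (t - s)) ds = sigma^2 * (1 - exp(-2 theta t)) / (2 theta).
With theta = 4/3, sigma = 1/4, x_0 = -2:
  E[X_t] = -2 * exp(-4/3 t) = -2*exp(-4*t/3)
  Var(X_t) = (1/4)^2 * (1 - exp(-2*4/3 t)) / (2 * 4/3) = 3/128 - 3*exp(-8*t/3)/128.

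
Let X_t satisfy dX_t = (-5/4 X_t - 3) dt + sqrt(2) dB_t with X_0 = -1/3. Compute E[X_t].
E[X_t] = -12/5 + 31*exp(-5*t/4)/15

Taking expectations and using E[dB_t] = 0, the mean m(t) = E[X_t] satisfies the ODE m'(t) = a m(t) + b with m(0) = x_0. With a = -5/4, b = -3, x_0 = -1/3, the solution is
  m(t) = x_0 * exp(a t) + (b/a) * (exp(a t) - 1)
       = (-1/3) * exp((-5/4) t) + ((-3)/(-5/4)) * (exp((-5/4) t) - 1)
       = -12/5 + 31*exp(-5*t/4)/15.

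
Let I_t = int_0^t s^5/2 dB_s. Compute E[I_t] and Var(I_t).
E[I_t] = 0; Var(I_t) = t^11/44

The Itô integral of a deterministic integrand f(s) has mean 0 because each increment f(s) * (B_{s+ds} - B_s) has mean 0. By the Itô isometry:
  Var( int_0^t f(s) dB_s ) = E[ (int_0^t f(s) dB_s)^2 ] = int_0^t f(s)^2 ds.
Here f(s) = s^5/2, so f(s)^2 = s^10/4. Integrate:
  int_0^t (s^10/4) ds = t^11/44.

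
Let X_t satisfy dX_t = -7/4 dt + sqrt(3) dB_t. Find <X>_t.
<X>_t = 3*t

For an Itô process dX_t = a(t) dt + b(t) dB_t, the quadratic variation is <X>_t = int_0^t b(s)^2 ds (the drift term does not contribute). Here b(s) = sqrt(3), so
  b(s)^2 = 3.
Integrating from 0 to t:
  <X>_t = int_0^t (3) ds = 3*t.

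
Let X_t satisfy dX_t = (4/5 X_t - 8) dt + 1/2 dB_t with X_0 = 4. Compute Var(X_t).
Var(X_t) = 5*exp(8*t/5)/32 - 5/32

The variance V(t) = Var(X_t) satisfies V'(t) = 2 a V(t) + c^2 with V(0) = 0 (drift coefficient is linear in X, diffusion is constant). With a = 4/5, c = 1/2, the solution is
  V(t) = (c^2 / (2 a)) * (exp(2 a t) - 1)
       = ((1/2)^2 / (2*(4/5))) * (exp((8/5) t) - 1)
       = 5*exp(8*t/5)/32 - 5/32.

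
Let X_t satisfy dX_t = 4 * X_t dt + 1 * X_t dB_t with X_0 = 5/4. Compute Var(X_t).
Var(X_t) = 25*(exp(t) - 1)*exp(8*t)/16

For GBM dX = mu X dt + sigma X dB with X_0 = x_0, apply Itô to Y = log X: dY = (mu - sigma^2/2) dt + sigma dB, so Y_t = log(x_0) + (mu - sigma^2/2) t + sigma B_t and hence X_t = x_0 * exp((mu - sigma^2/2) t + sigma B_t).
With mu = 4, sigma = 1, x_0 = 5/4, this gives:
  X_t = 5/4 * exp((7/2) * t + (1) * B_t).
Since sigma*B_t ~ Normal(0, sigma^2 t), E[exp(sigma*B_t)] = exp(sigma^2 t / 2); so E[X_t] = x_0 * exp((mu - sigma^2/2) t) * exp(sigma^2 t / 2) = x_0 * exp(mu t) = 5*exp(4*t)/4.
Var(X_t) = E[X_t^2] - (E[X_t])^2 = x_0^2 * exp(2 mu t) * (exp(sigma^2 t) - 1) = 25*(exp(t) - 1)*exp(8*t)/16.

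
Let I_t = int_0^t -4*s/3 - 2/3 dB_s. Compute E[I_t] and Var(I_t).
E[I_t] = 0; Var(I_t) = 4*t*(4*t^2 + 6*t + 3)/27

The Itô integral of a deterministic integrand f(s) has mean 0 because each increment f(s) * (B_{s+ds} - B_s) has mean 0. By the Itô isometry:
  Var( int_0^t f(s) dB_s ) = E[ (int_0^t f(s) dB_s)^2 ] = int_0^t f(s)^2 ds.
Here f(s) = -4*s/3 - 2/3, so f(s)^2 = 4*(2*s + 1)^2/9. Integrate:
  int_0^t (4*(2*s + 1)^2/9) ds = 4*t*(4*t^2 + 6*t + 3)/27.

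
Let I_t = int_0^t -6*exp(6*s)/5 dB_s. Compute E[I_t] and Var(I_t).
E[I_t] = 0; Var(I_t) = 3*exp(12*t)/25 - 3/25

The Itô integral of a deterministic integrand f(s) has mean 0 because each increment f(s) * (B_{s+ds} - B_s) has mean 0. By the Itô isometry:
  Var( int_0^t f(s) dB_s ) = E[ (int_0^t f(s) dB_s)^2 ] = int_0^t f(s)^2 ds.
Here f(s) = -6*exp(6*s)/5, so f(s)^2 = 36*exp(12*s)/25. Integrate:
  int_0^t (36*exp(12*s)/25) ds = 3*exp(12*t)/25 - 3/25.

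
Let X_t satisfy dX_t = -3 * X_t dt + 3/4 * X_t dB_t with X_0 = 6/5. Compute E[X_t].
E[X_t] = 6*exp(-3*t)/5

For GBM dX = mu X dt + sigma X dB with X_0 = x_0, apply Itô to Y = log X: dY = (mu - sigma^2/2) dt + sigma dB, so Y_t = log(x_0) + (mu - sigma^2/2) t + sigma B_t and hence X_t = x_0 * exp((mu - sigma^2/2) t + sigma B_t).
With mu = -3, sigma = 3/4, x_0 = 6/5, this gives:
  X_t = 6/5 * exp((-105/32) * t + (3/4) * B_t).
Since sigma*B_t ~ Normal(0, sigma^2 t), E[exp(sigma*B_t)] = exp(sigma^2 t / 2); so E[X_t] = x_0 * exp((mu - sigma^2/2) t) * exp(sigma^2 t / 2) = x_0 * exp(mu t) = 6*exp(-3*t)/5.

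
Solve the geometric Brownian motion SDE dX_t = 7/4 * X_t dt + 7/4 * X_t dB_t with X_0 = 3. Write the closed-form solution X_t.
X_t = 3 * exp((7/32) * t + (7/4) * B_t)

For GBM dX = mu X dt + sigma X dB with X_0 = x_0, apply Itô to Y = log X: dY = (mu - sigma^2/2) dt + sigma dB, so Y_t = log(x_0) + (mu - sigma^2/2) t + sigma B_t and hence X_t = x_0 * exp((mu - sigma^2/2) t + sigma B_t).
With mu = 7/4, sigma = 7/4, x_0 = 3, this gives:
  X_t = 3 * exp((7/32) * t + (7/4) * B_t).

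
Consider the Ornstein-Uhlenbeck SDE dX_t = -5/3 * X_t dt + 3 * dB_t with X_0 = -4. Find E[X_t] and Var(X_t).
E[X_t] = -4*exp(-5*t/3); Var(X_t) = 27/10 - 27*exp(-10*t/3)/10

The OU SDE dX = -theta X dt + sigma dB admits the integrating factor exp(theta t): d(exp(theta t) X_t) = sigma exp(theta t) dB_t. Integrating from 0 to t:
  X_t = x_0 * exp(-theta t) + sigma * int_0^t exp(-theta (t-s)) dB_s.
The Itô integral has mean 0 and (by the Itô isometry) variance sigma^2 * int_0^t exp(-2 theta (t - s)) ds = sigma^2 * (1 - exp(-2 theta t)) / (2 theta).
With theta = 5/3, sigma = 3, x_0 = -4:
  E[X_t] = -4 * exp(-5/3 t) = -4*exp(-5*t/3)
  Var(X_t) = (3)^2 * (1 - exp(-2*5/3 t)) / (2 * 5/3) = 27/10 - 27*exp(-10*t/3)/10.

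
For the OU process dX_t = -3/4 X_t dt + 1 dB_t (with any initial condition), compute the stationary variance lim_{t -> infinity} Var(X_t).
lim Var(X_t) = 2/3

The OU SDE dX = -theta X dt + sigma dB admits the integrating factor exp(theta t): d(exp(theta t) X_t) = sigma exp(theta t) dB_t. Integrating from 0 to t gives X_t = x_0 * exp(-theta t) + sigma * int_0^t exp(-theta (t-s)) dB_s for any initial x_0. The Itô integral has variance (by the Itô isometry) sigma^2 * int_0^t exp(-2 theta (t - s)) ds = sigma^2 * (1 - exp(-2 theta t)) / (2 theta), independent of x_0.
With theta = 3/4, sigma = 1:
  Var(X_t) = (1)^2 * (1 - exp(-2*3/4 t)) / (2 * 3/4) = 2/3 - 2*exp(-3*t/2)/3.
As t -> infinity, exp(-2*3/4 t) -> 0, so the stationary variance is sigma^2 / (2 theta) = 2/3.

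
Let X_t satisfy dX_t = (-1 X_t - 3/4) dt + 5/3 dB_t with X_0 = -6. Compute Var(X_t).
Var(X_t) = 25/18 - 25*exp(-2*t)/18

The variance V(t) = Var(X_t) satisfies V'(t) = 2 a V(t) + c^2 with V(0) = 0 (drift coefficient is linear in X, diffusion is constant). With a = -1, c = 5/3, the solution is
  V(t) = (c^2 / (2 a)) * (exp(2 a t) - 1)
       = ((5/3)^2 / (2*(-1))) * (exp((-2) t) - 1)
       = 25/18 - 25*exp(-2*t)/18.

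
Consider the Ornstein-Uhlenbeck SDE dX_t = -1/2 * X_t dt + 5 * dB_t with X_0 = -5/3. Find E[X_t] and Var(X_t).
E[X_t] = -5*exp(-t/2)/3; Var(X_t) = 25 - 25*exp(-t)

The OU SDE dX = -theta X dt + sigma dB admits the integrating factor exp(theta t): d(exp(theta t) X_t) = sigma exp(theta t) dB_t. Integrating from 0 to t:
  X_t = x_0 * exp(-theta t) + sigma * int_0^t exp(-theta (t-s)) dB_s.
The Itô integral has mean 0 and (by the Itô isometry) variance sigma^2 * int_0^t exp(-2 theta (t - s)) ds = sigma^2 * (1 - exp(-2 theta t)) / (2 theta).
With theta = 1/2, sigma = 5, x_0 = -5/3:
  E[X_t] = -5/3 * exp(-1/2 t) = -5*exp(-t/2)/3
  Var(X_t) = (5)^2 * (1 - exp(-2*1/2 t)) / (2 * 1/2) = 25 - 25*exp(-t).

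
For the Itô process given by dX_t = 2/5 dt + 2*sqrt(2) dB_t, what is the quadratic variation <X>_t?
<X>_t = 8*t

For an Itô process dX_t = a(t) dt + b(t) dB_t, the quadratic variation is <X>_t = int_0^t b(s)^2 ds (the drift term does not contribute). Here b(s) = 2*sqrt(2), so
  b(s)^2 = 8.
Integrating from 0 to t:
  <X>_t = int_0^t (8) ds = 8*t.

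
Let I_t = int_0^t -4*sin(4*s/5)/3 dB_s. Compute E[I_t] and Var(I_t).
E[I_t] = 0; Var(I_t) = 8*t/9 - 10*sin(4*t/5)*cos(4*t/5)/9

The Itô integral of a deterministic integrand f(s) has mean 0 because each increment f(s) * (B_{s+ds} - B_s) has mean 0. By the Itô isometry:
  Var( int_0^t f(s) dB_s ) = E[ (int_0^t f(s) dB_s)^2 ] = int_0^t f(s)^2 ds.
Here f(s) = -4*sin(4*s/5)/3, so f(s)^2 = 16*sin(4*s/5)^2/9. Integrate:
  int_0^t (16*sin(4*s/5)^2/9) ds = 8*t/9 - 10*sin(4*t/5)*cos(4*t/5)/9.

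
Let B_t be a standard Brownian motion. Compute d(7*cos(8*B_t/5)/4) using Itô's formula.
d(7*cos(8*B_t/5)/4) = (-56*cos(8*B_t/5)/25) dt + (-14*sin(8*B_t/5)/5) dB_t

Itô's formula for f(B_t) gives d f(B_t) = f'(B_t) dB_t + (1/2) f''(B_t) dt. Compute derivatives of f(x) = 7*cos(8*x/5)/4:
  f'(x)  = -14*sin(8*x/5)/5
  f''(x) = -112*cos(8*x/5)/25
Substitute x = B_t and multiply the f'' term by 1/2:
  drift     = (1/2) * (-112*cos(8*x/5)/25) evaluated at B_t = -56*cos(8*B_t/5)/25
  diffusion = (-14*sin(8*x/5)/5) evaluated at B_t = -14*sin(8*B_t/5)/5
Therefore d(7*cos(8*B_t/5)/4) = (-56*cos(8*B_t/5)/25) dt + (-14*sin(8*B_t/5)/5) dB_t.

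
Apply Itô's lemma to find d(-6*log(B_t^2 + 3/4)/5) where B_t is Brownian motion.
d(-6*log(B_t^2 + 3/4)/5) = (24*(4*B_t^2 - 3)/(5*(4*B_t^2 + 3)^2)) dt + (-48*B_t/(20*B_t^2 + 15)) dB_t

Itô's formula for f(B_t) gives d f(B_t) = f'(B_t) dB_t + (1/2) f''(B_t) dt. Compute derivatives of f(x) = -6*log(x^2 + 3/4)/5:
  f'(x)  = -48*x/(20*x^2 + 15)
  f''(x) = 48*(4*x^2 - 3)/(5*(4*x^2 + 3)^2)
Substitute x = B_t and multiply the f'' term by 1/2:
  drift     = (1/2) * (48*(4*x^2 - 3)/(5*(4*x^2 + 3)^2)) evaluated at B_t = 24*(4*B_t^2 - 3)/(5*(4*B_t^2 + 3)^2)
  diffusion = (-48*x/(20*x^2 + 15)) evaluated at B_t = -48*B_t/(20*B_t^2 + 15)
Therefore d(-6*log(B_t^2 + 3/4)/5) = (24*(4*B_t^2 - 3)/(5*(4*B_t^2 + 3)^2)) dt + (-48*B_t/(20*B_t^2 + 15)) dB_t.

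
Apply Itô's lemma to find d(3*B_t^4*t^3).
d(3*B_t^4*t^3) = (9*B_t^2*t^2*(B_t^2 + 2*t)) dt + (12*B_t^3*t^3) dB_t

Itô's formula for f(t, x): d f(t, B_t) = (f_t + (1/2) f_xx) dt + f_x dB_t. Compute partials of f(t, x) = 3*t^3*x^4:
  f_t(t,x)  = 9*t^2*x^4
  f_x(t,x)  = 12*t^3*x^3
  f_xx(t,x) = 36*t^3*x^2
Assemble drift = f_t + (1/2) f_xx = 9*t^2*x^2*(2*t + x^2) and diffusion = f_x = 12*t^3*x^3. Substituting x = B_t:
  d(3*B_t^4*t^3) = (9*B_t^2*t^2*(B_t^2 + 2*t)) dt + (12*B_t^3*t^3) dB_t.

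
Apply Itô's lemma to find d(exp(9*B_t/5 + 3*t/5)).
d(exp(9*B_t/5 + 3*t/5)) = (111*exp(9*B_t/5 + 3*t/5)/50) dt + (9*exp(9*B_t/5 + 3*t/5)/5) dB_t

Itô's formula for f(t, x): d f(t, B_t) = (f_t + (1/2) f_xx) dt + f_x dB_t. Compute partials of f(t, x) = exp(3*t/5 + 9*x/5):
  f_t(t,x)  = 3*exp(3*t/5 + 9*x/5)/5
  f_x(t,x)  = 9*exp(3*t/5 + 9*x/5)/5
  f_xx(t,x) = 81*exp(3*t/5 + 9*x/5)/25
Assemble drift = f_t + (1/2) f_xx = 111*exp(3*t/5 + 9*x/5)/50 and diffusion = f_x = 9*exp(3*t/5 + 9*x/5)/5. Substituting x = B_t:
  d(exp(9*B_t/5 + 3*t/5)) = (111*exp(9*B_t/5 + 3*t/5)/50) dt + (9*exp(9*B_t/5 + 3*t/5)/5) dB_t.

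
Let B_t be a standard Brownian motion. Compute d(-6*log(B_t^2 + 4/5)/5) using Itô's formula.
d(-6*log(B_t^2 + 4/5)/5) = (6*(5*B_t^2 - 4)/(5*B_t^2 + 4)^2) dt + (-12*B_t/(5*B_t^2 + 4)) dB_t

Itô's formula for f(B_t) gives d f(B_t) = f'(B_t) dB_t + (1/2) f''(B_t) dt. Compute derivatives of f(x) = -6*log(x^2 + 4/5)/5:
  f'(x)  = -12*x/(5*x^2 + 4)
  f''(x) = 12*(5*x^2 - 4)/(5*x^2 + 4)^2
Substitute x = B_t and multiply the f'' term by 1/2:
  drift     = (1/2) * (12*(5*x^2 - 4)/(5*x^2 + 4)^2) evaluated at B_t = 6*(5*B_t^2 - 4)/(5*B_t^2 + 4)^2
  diffusion = (-12*x/(5*x^2 + 4)) evaluated at B_t = -12*B_t/(5*B_t^2 + 4)
Therefore d(-6*log(B_t^2 + 4/5)/5) = (6*(5*B_t^2 - 4)/(5*B_t^2 + 4)^2) dt + (-12*B_t/(5*B_t^2 + 4)) dB_t.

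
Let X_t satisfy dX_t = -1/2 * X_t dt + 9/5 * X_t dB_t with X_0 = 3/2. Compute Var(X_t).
Var(X_t) = (9*exp(81*t/25) - 9)*exp(-t)/4

For GBM dX = mu X dt + sigma X dB with X_0 = x_0, apply Itô to Y = log X: dY = (mu - sigma^2/2) dt + sigma dB, so Y_t = log(x_0) + (mu - sigma^2/2) t + sigma B_t and hence X_t = x_0 * exp((mu - sigma^2/2) t + sigma B_t).
With mu = -1/2, sigma = 9/5, x_0 = 3/2, this gives:
  X_t = 3/2 * exp((-53/25) * t + (9/5) * B_t).
Since sigma*B_t ~ Normal(0, sigma^2 t), E[exp(sigma*B_t)] = exp(sigma^2 t / 2); so E[X_t] = x_0 * exp((mu - sigma^2/2) t) * exp(sigma^2 t / 2) = x_0 * exp(mu t) = 3*exp(-t/2)/2.
Var(X_t) = E[X_t^2] - (E[X_t])^2 = x_0^2 * exp(2 mu t) * (exp(sigma^2 t) - 1) = (9*exp(81*t/25) - 9)*exp(-t)/4.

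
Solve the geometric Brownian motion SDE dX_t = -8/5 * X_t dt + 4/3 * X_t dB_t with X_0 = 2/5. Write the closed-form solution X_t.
X_t = 2/5 * exp((-112/45) * t + (4/3) * B_t)

For GBM dX = mu X dt + sigma X dB with X_0 = x_0, apply Itô to Y = log X: dY = (mu - sigma^2/2) dt + sigma dB, so Y_t = log(x_0) + (mu - sigma^2/2) t + sigma B_t and hence X_t = x_0 * exp((mu - sigma^2/2) t + sigma B_t).
With mu = -8/5, sigma = 4/3, x_0 = 2/5, this gives:
  X_t = 2/5 * exp((-112/45) * t + (4/3) * B_t).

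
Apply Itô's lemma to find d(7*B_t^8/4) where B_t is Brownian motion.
d(7*B_t^8/4) = (49*B_t^6) dt + (14*B_t^7) dB_t

Itô's formula for f(B_t) gives d f(B_t) = f'(B_t) dB_t + (1/2) f''(B_t) dt. Compute derivatives of f(x) = 7*x^8/4:
  f'(x)  = 14*x^7
  f''(x) = 98*x^6
Substitute x = B_t and multiply the f'' term by 1/2:
  drift     = (1/2) * (98*x^6) evaluated at B_t = 49*B_t^6
  diffusion = (14*x^7) evaluated at B_t = 14*B_t^7
Therefore d(7*B_t^8/4) = (49*B_t^6) dt + (14*B_t^7) dB_t.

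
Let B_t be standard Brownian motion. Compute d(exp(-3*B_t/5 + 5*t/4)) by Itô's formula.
d(exp(-3*B_t/5 + 5*t/4)) = (143*exp(-3*B_t/5 + 5*t/4)/100) dt + (-3*exp(-3*B_t/5 + 5*t/4)/5) dB_t

Itô's formula for f(t, x): d f(t, B_t) = (f_t + (1/2) f_xx) dt + f_x dB_t. Compute partials of f(t, x) = exp(5*t/4 - 3*x/5):
  f_t(t,x)  = 5*exp(5*t/4 - 3*x/5)/4
  f_x(t,x)  = -3*exp(5*t/4 - 3*x/5)/5
  f_xx(t,x) = 9*exp(5*t/4 - 3*x/5)/25
Assemble drift = f_t + (1/2) f_xx = 143*exp(5*t/4 - 3*x/5)/100 and diffusion = f_x = -3*exp(5*t/4 - 3*x/5)/5. Substituting x = B_t:
  d(exp(-3*B_t/5 + 5*t/4)) = (143*exp(-3*B_t/5 + 5*t/4)/100) dt + (-3*exp(-3*B_t/5 + 5*t/4)/5) dB_t.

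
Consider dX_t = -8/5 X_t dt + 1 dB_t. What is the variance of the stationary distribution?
lim Var(X_t) = 5/16

The OU SDE dX = -theta X dt + sigma dB admits the integrating factor exp(theta t): d(exp(theta t) X_t) = sigma exp(theta t) dB_t. Integrating from 0 to t gives X_t = x_0 * exp(-theta t) + sigma * int_0^t exp(-theta (t-s)) dB_s for any initial x_0. The Itô integral has variance (by the Itô isometry) sigma^2 * int_0^t exp(-2 theta (t - s)) ds = sigma^2 * (1 - exp(-2 theta t)) / (2 theta), independent of x_0.
With theta = 8/5, sigma = 1:
  Var(X_t) = (1)^2 * (1 - exp(-2*8/5 t)) / (2 * 8/5) = 5/16 - 5*exp(-16*t/5)/16.
As t -> infinity, exp(-2*8/5 t) -> 0, so the stationary variance is sigma^2 / (2 theta) = 5/16.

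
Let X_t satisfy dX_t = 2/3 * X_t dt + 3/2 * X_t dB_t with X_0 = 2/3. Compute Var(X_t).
Var(X_t) = 4*(exp(9*t/4) - 1)*exp(4*t/3)/9

For GBM dX = mu X dt + sigma X dB with X_0 = x_0, apply Itô to Y = log X: dY = (mu - sigma^2/2) dt + sigma dB, so Y_t = log(x_0) + (mu - sigma^2/2) t + sigma B_t and hence X_t = x_0 * exp((mu - sigma^2/2) t + sigma B_t).
With mu = 2/3, sigma = 3/2, x_0 = 2/3, this gives:
  X_t = 2/3 * exp((-11/24) * t + (3/2) * B_t).
Since sigma*B_t ~ Normal(0, sigma^2 t), E[exp(sigma*B_t)] = exp(sigma^2 t / 2); so E[X_t] = x_0 * exp((mu - sigma^2/2) t) * exp(sigma^2 t / 2) = x_0 * exp(mu t) = 2*exp(2*t/3)/3.
Var(X_t) = E[X_t^2] - (E[X_t])^2 = x_0^2 * exp(2 mu t) * (exp(sigma^2 t) - 1) = 4*(exp(9*t/4) - 1)*exp(4*t/3)/9.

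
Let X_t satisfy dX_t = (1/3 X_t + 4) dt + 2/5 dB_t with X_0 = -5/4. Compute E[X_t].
E[X_t] = 43*exp(t/3)/4 - 12

Taking expectations and using E[dB_t] = 0, the mean m(t) = E[X_t] satisfies the ODE m'(t) = a m(t) + b with m(0) = x_0. With a = 1/3, b = 4, x_0 = -5/4, the solution is
  m(t) = x_0 * exp(a t) + (b/a) * (exp(a t) - 1)
       = (-5/4) * exp((1/3) t) + (4/(1/3)) * (exp((1/3) t) - 1)
       = 43*exp(t/3)/4 - 12.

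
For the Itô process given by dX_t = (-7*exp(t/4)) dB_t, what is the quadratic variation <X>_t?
<X>_t = 98*exp(t/2) - 98

For an Itô process dX_t = a(t) dt + b(t) dB_t, the quadratic variation is <X>_t = int_0^t b(s)^2 ds (the drift term does not contribute). Here b(s) = -7*exp(s/4), so
  b(s)^2 = 49*exp(s/2).
Integrating from 0 to t:
  <X>_t = int_0^t (49*exp(s/2)) ds = 98*exp(t/2) - 98.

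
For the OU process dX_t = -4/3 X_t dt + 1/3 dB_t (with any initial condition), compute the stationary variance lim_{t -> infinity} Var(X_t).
lim Var(X_t) = 1/24

The OU SDE dX = -theta X dt + sigma dB admits the integrating factor exp(theta t): d(exp(theta t) X_t) = sigma exp(theta t) dB_t. Integrating from 0 to t gives X_t = x_0 * exp(-theta t) + sigma * int_0^t exp(-theta (t-s)) dB_s for any initial x_0. The Itô integral has variance (by the Itô isometry) sigma^2 * int_0^t exp(-2 theta (t - s)) ds = sigma^2 * (1 - exp(-2 theta t)) / (2 theta), independent of x_0.
With theta = 4/3, sigma = 1/3:
  Var(X_t) = (1/3)^2 * (1 - exp(-2*4/3 t)) / (2 * 4/3) = 1/24 - exp(-8*t/3)/24.
As t -> infinity, exp(-2*4/3 t) -> 0, so the stationary variance is sigma^2 / (2 theta) = 1/24.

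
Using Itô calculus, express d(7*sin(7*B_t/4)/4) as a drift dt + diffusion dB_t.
d(7*sin(7*B_t/4)/4) = (-343*sin(7*B_t/4)/128) dt + (49*cos(7*B_t/4)/16) dB_t

Itô's formula for f(B_t) gives d f(B_t) = f'(B_t) dB_t + (1/2) f''(B_t) dt. Compute derivatives of f(x) = 7*sin(7*x/4)/4:
  f'(x)  = 49*cos(7*x/4)/16
  f''(x) = -343*sin(7*x/4)/64
Substitute x = B_t and multiply the f'' term by 1/2:
  drift     = (1/2) * (-343*sin(7*x/4)/64) evaluated at B_t = -343*sin(7*B_t/4)/128
  diffusion = (49*cos(7*x/4)/16) evaluated at B_t = 49*cos(7*B_t/4)/16
Therefore d(7*sin(7*B_t/4)/4) = (-343*sin(7*B_t/4)/128) dt + (49*cos(7*B_t/4)/16) dB_t.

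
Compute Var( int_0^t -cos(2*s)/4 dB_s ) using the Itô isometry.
Var = t/32 + sin(4*t)/128

The Itô integral of a deterministic integrand f(s) has mean 0 because each increment f(s) * (B_{s+ds} - B_s) has mean 0. By the Itô isometry:
  Var( int_0^t f(s) dB_s ) = E[ (int_0^t f(s) dB_s)^2 ] = int_0^t f(s)^2 ds.
Here f(s) = -cos(2*s)/4, so f(s)^2 = cos(2*s)^2/16. Integrate:
  int_0^t (cos(2*s)^2/16) ds = t/32 + sin(4*t)/128.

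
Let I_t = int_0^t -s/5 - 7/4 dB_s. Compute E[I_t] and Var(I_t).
E[I_t] = 0; Var(I_t) = t*(16*t^2 + 420*t + 3675)/1200

The Itô integral of a deterministic integrand f(s) has mean 0 because each increment f(s) * (B_{s+ds} - B_s) has mean 0. By the Itô isometry:
  Var( int_0^t f(s) dB_s ) = E[ (int_0^t f(s) dB_s)^2 ] = int_0^t f(s)^2 ds.
Here f(s) = -s/5 - 7/4, so f(s)^2 = (4*s + 35)^2/400. Integrate:
  int_0^t ((4*s + 35)^2/400) ds = t*(16*t^2 + 420*t + 3675)/1200.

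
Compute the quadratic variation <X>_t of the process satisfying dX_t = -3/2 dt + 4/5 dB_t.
<X>_t = 16*t/25

For an Itô process dX_t = a(t) dt + b(t) dB_t, the quadratic variation is <X>_t = int_0^t b(s)^2 ds (the drift term does not contribute). Here b(s) = 4/5, so
  b(s)^2 = 16/25.
Integrating from 0 to t:
  <X>_t = int_0^t (16/25) ds = 16*t/25.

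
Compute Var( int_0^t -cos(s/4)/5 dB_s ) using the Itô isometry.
Var = t/50 + sin(t/2)/25

The Itô integral of a deterministic integrand f(s) has mean 0 because each increment f(s) * (B_{s+ds} - B_s) has mean 0. By the Itô isometry:
  Var( int_0^t f(s) dB_s ) = E[ (int_0^t f(s) dB_s)^2 ] = int_0^t f(s)^2 ds.
Here f(s) = -cos(s/4)/5, so f(s)^2 = cos(s/4)^2/25. Integrate:
  int_0^t (cos(s/4)^2/25) ds = t/50 + sin(t/2)/25.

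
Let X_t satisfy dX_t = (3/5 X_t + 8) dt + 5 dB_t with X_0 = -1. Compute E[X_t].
E[X_t] = 37*exp(3*t/5)/3 - 40/3

Taking expectations and using E[dB_t] = 0, the mean m(t) = E[X_t] satisfies the ODE m'(t) = a m(t) + b with m(0) = x_0. With a = 3/5, b = 8, x_0 = -1, the solution is
  m(t) = x_0 * exp(a t) + (b/a) * (exp(a t) - 1)
       = (-1) * exp((3/5) t) + (8/(3/5)) * (exp((3/5) t) - 1)
       = 37*exp(3*t/5)/3 - 40/3.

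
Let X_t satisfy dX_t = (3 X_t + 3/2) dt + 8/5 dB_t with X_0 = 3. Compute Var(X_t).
Var(X_t) = 32*exp(6*t)/75 - 32/75

The variance V(t) = Var(X_t) satisfies V'(t) = 2 a V(t) + c^2 with V(0) = 0 (drift coefficient is linear in X, diffusion is constant). With a = 3, c = 8/5, the solution is
  V(t) = (c^2 / (2 a)) * (exp(2 a t) - 1)
       = ((8/5)^2 / (2*3)) * (exp(6 t) - 1)
       = 32*exp(6*t)/75 - 32/75.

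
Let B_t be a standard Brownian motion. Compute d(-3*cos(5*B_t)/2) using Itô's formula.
d(-3*cos(5*B_t)/2) = (75*cos(5*B_t)/4) dt + (15*sin(5*B_t)/2) dB_t

Itô's formula for f(B_t) gives d f(B_t) = f'(B_t) dB_t + (1/2) f''(B_t) dt. Compute derivatives of f(x) = -3*cos(5*x)/2:
  f'(x)  = 15*sin(5*x)/2
  f''(x) = 75*cos(5*x)/2
Substitute x = B_t and multiply the f'' term by 1/2:
  drift     = (1/2) * (75*cos(5*x)/2) evaluated at B_t = 75*cos(5*B_t)/4
  diffusion = (15*sin(5*x)/2) evaluated at B_t = 15*sin(5*B_t)/2
Therefore d(-3*cos(5*B_t)/2) = (75*cos(5*B_t)/4) dt + (15*sin(5*B_t)/2) dB_t.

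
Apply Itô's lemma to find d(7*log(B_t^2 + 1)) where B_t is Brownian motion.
d(7*log(B_t^2 + 1)) = (7*(1 - B_t^2)/(B_t^2 + 1)^2) dt + (14*B_t/(B_t^2 + 1)) dB_t

Itô's formula for f(B_t) gives d f(B_t) = f'(B_t) dB_t + (1/2) f''(B_t) dt. Compute derivatives of f(x) = 7*log(x^2 + 1):
  f'(x)  = 14*x/(x^2 + 1)
  f''(x) = 14*(1 - x^2)/(x^2 + 1)^2
Substitute x = B_t and multiply the f'' term by 1/2:
  drift     = (1/2) * (14*(1 - x^2)/(x^2 + 1)^2) evaluated at B_t = 7*(1 - B_t^2)/(B_t^2 + 1)^2
  diffusion = (14*x/(x^2 + 1)) evaluated at B_t = 14*B_t/(B_t^2 + 1)
Therefore d(7*log(B_t^2 + 1)) = (7*(1 - B_t^2)/(B_t^2 + 1)^2) dt + (14*B_t/(B_t^2 + 1)) dB_t.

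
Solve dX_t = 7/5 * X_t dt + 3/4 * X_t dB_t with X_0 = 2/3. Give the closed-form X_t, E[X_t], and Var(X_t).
X_t = 2/3 * exp((179/160) t + (3/4) B_t); E[X_t] = 2*exp(7*t/5)/3; Var(X_t) = 4*(exp(9*t/16) - 1)*exp(14*t/5)/9

For GBM dX = mu X dt + sigma X dB with X_0 = x_0, apply Itô to Y = log X: dY = (mu - sigma^2/2) dt + sigma dB, so Y_t = log(x_0) + (mu - sigma^2/2) t + sigma B_t and hence X_t = x_0 * exp((mu - sigma^2/2) t + sigma B_t).
With mu = 7/5, sigma = 3/4, x_0 = 2/3, this gives:
  X_t = 2/3 * exp((179/160) * t + (3/4) * B_t).
Since sigma*B_t ~ Normal(0, sigma^2 t), E[exp(sigma*B_t)] = exp(sigma^2 t / 2); so E[X_t] = x_0 * exp((mu - sigma^2/2) t) * exp(sigma^2 t / 2) = x_0 * exp(mu t) = 2*exp(7*t/5)/3.
Var(X_t) = E[X_t^2] - (E[X_t])^2 = x_0^2 * exp(2 mu t) * (exp(sigma^2 t) - 1) = 4*(exp(9*t/16) - 1)*exp(14*t/5)/9.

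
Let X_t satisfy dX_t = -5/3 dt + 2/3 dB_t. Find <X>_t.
<X>_t = 4*t/9

For an Itô process dX_t = a(t) dt + b(t) dB_t, the quadratic variation is <X>_t = int_0^t b(s)^2 ds (the drift term does not contribute). Here b(s) = 2/3, so
  b(s)^2 = 4/9.
Integrating from 0 to t:
  <X>_t = int_0^t (4/9) ds = 4*t/9.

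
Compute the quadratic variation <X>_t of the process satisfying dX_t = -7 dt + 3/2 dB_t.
<X>_t = 9*t/4

For an Itô process dX_t = a(t) dt + b(t) dB_t, the quadratic variation is <X>_t = int_0^t b(s)^2 ds (the drift term does not contribute). Here b(s) = 3/2, so
  b(s)^2 = 9/4.
Integrating from 0 to t:
  <X>_t = int_0^t (9/4) ds = 9*t/4.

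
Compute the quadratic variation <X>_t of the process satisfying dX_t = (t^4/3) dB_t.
<X>_t = t^9/81

For an Itô process dX_t = a(t) dt + b(t) dB_t, the quadratic variation is <X>_t = int_0^t b(s)^2 ds (the drift term does not contribute). Here b(s) = s^4/3, so
  b(s)^2 = s^8/9.
Integrating from 0 to t:
  <X>_t = int_0^t (s^8/9) ds = t^9/81.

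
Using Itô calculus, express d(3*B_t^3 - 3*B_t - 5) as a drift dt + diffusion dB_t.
d(3*B_t^3 - 3*B_t - 5) = (9*B_t) dt + (9*B_t^2 - 3) dB_t

Itô's formula for f(B_t) gives d f(B_t) = f'(B_t) dB_t + (1/2) f''(B_t) dt. Compute derivatives of f(x) = 3*x^3 - 3*x - 5:
  f'(x)  = 9*x^2 - 3
  f''(x) = 18*x
Substitute x = B_t and multiply the f'' term by 1/2:
  drift     = (1/2) * (18*x) evaluated at B_t = 9*B_t
  diffusion = (9*x^2 - 3) evaluated at B_t = 9*B_t^2 - 3
Therefore d(3*B_t^3 - 3*B_t - 5) = (9*B_t) dt + (9*B_t^2 - 3) dB_t.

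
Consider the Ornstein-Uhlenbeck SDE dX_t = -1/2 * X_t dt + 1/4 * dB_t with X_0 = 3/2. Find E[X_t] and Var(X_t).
E[X_t] = 3*exp(-t/2)/2; Var(X_t) = (exp(t) - 1)*exp(-t)/16

The OU SDE dX = -theta X dt + sigma dB admits the integrating factor exp(theta t): d(exp(theta t) X_t) = sigma exp(theta t) dB_t. Integrating from 0 to t:
  X_t = x_0 * exp(-theta t) + sigma * int_0^t exp(-theta (t-s)) dB_s.
The Itô integral has mean 0 and (by the Itô isometry) variance sigma^2 * int_0^t exp(-2 theta (t - s)) ds = sigma^2 * (1 - exp(-2 theta t)) / (2 theta).
With theta = 1/2, sigma = 1/4, x_0 = 3/2:
  E[X_t] = 3/2 * exp(-1/2 t) = 3*exp(-t/2)/2
  Var(X_t) = (1/4)^2 * (1 - exp(-2*1/2 t)) / (2 * 1/2) = (exp(t) - 1)*exp(-t)/16.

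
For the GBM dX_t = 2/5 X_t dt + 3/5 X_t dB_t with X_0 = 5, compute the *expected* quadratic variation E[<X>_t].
E[<X>_t] = 225*exp(29*t/25)/29 - 225/29

<X>_t = int_0^t ((3/5) * X_s)^2 ds. Taking expectation inside the integral: E[<X>_t] = (3/5)^2 * int_0^t E[X_s^2] ds. For GBM, E[X_s^2] = x_0^2 * exp((2 mu + sigma^2) s). Integrating:
  E[<X>_t] = (3/5)^2 * 5^2 * (exp((2*(2/5) + (3/5)^2) t) - 1) / (2*(2/5) + (3/5)^2)
           = (3/5)^2 * 5^2 * (exp((29/25) t) - 1) / (29/25) = 225*exp(29*t/25)/29 - 225/29.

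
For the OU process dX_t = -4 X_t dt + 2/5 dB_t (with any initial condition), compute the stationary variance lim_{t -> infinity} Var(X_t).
lim Var(X_t) = 1/50

The OU SDE dX = -theta X dt + sigma dB admits the integrating factor exp(theta t): d(exp(theta t) X_t) = sigma exp(theta t) dB_t. Integrating from 0 to t gives X_t = x_0 * exp(-theta t) + sigma * int_0^t exp(-theta (t-s)) dB_s for any initial x_0. The Itô integral has variance (by the Itô isometry) sigma^2 * int_0^t exp(-2 theta (t - s)) ds = sigma^2 * (1 - exp(-2 theta t)) / (2 theta), independent of x_0.
With theta = 4, sigma = 2/5:
  Var(X_t) = (2/5)^2 * (1 - exp(-2*4 t)) / (2 * 4) = 1/50 - exp(-8*t)/50.
As t -> infinity, exp(-2*4 t) -> 0, so the stationary variance is sigma^2 / (2 theta) = 1/50.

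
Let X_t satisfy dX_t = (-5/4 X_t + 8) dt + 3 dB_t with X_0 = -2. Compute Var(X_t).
Var(X_t) = 18/5 - 18*exp(-5*t/2)/5

The variance V(t) = Var(X_t) satisfies V'(t) = 2 a V(t) + c^2 with V(0) = 0 (drift coefficient is linear in X, diffusion is constant). With a = -5/4, c = 3, the solution is
  V(t) = (c^2 / (2 a)) * (exp(2 a t) - 1)
       = (3^2 / (2*(-5/4))) * (exp((-5/2) t) - 1)
       = 18/5 - 18*exp(-5*t/2)/5.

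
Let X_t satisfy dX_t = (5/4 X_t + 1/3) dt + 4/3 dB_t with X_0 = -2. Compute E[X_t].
E[X_t] = -26*exp(5*t/4)/15 - 4/15

Taking expectations and using E[dB_t] = 0, the mean m(t) = E[X_t] satisfies the ODE m'(t) = a m(t) + b with m(0) = x_0. With a = 5/4, b = 1/3, x_0 = -2, the solution is
  m(t) = x_0 * exp(a t) + (b/a) * (exp(a t) - 1)
       = (-2) * exp((5/4) t) + ((1/3)/(5/4)) * (exp((5/4) t) - 1)
       = -26*exp(5*t/4)/15 - 4/15.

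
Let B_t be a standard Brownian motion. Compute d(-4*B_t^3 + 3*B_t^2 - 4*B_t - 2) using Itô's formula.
d(-4*B_t^3 + 3*B_t^2 - 4*B_t - 2) = (3 - 12*B_t) dt + (-12*B_t^2 + 6*B_t - 4) dB_t

Itô's formula for f(B_t) gives d f(B_t) = f'(B_t) dB_t + (1/2) f''(B_t) dt. Compute derivatives of f(x) = -4*x^3 + 3*x^2 - 4*x - 2:
  f'(x)  = -12*x^2 + 6*x - 4
  f''(x) = 6 - 24*x
Substitute x = B_t and multiply the f'' term by 1/2:
  drift     = (1/2) * (6 - 24*x) evaluated at B_t = 3 - 12*B_t
  diffusion = (-12*x^2 + 6*x - 4) evaluated at B_t = -12*B_t^2 + 6*B_t - 4
Therefore d(-4*B_t^3 + 3*B_t^2 - 4*B_t - 2) = (3 - 12*B_t) dt + (-12*B_t^2 + 6*B_t - 4) dB_t.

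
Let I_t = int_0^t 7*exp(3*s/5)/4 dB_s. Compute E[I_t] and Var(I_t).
E[I_t] = 0; Var(I_t) = 245*exp(6*t/5)/96 - 245/96

The Itô integral of a deterministic integrand f(s) has mean 0 because each increment f(s) * (B_{s+ds} - B_s) has mean 0. By the Itô isometry:
  Var( int_0^t f(s) dB_s ) = E[ (int_0^t f(s) dB_s)^2 ] = int_0^t f(s)^2 ds.
Here f(s) = 7*exp(3*s/5)/4, so f(s)^2 = 49*exp(6*s/5)/16. Integrate:
  int_0^t (49*exp(6*s/5)/16) ds = 245*exp(6*t/5)/96 - 245/96.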